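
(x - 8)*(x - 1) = x^2 - 9*x + 8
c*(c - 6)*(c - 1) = c^3 - 7*c^2 + 6*c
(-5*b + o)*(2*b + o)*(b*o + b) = -10*b^3*o - 10*b^3 - 3*b^2*o^2 - 3*b^2*o + b*o^3 + b*o^2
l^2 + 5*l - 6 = (l - 1)*(l + 6)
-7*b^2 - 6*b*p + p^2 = (-7*b + p)*(b + p)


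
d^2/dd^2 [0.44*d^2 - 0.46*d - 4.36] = 0.880000000000000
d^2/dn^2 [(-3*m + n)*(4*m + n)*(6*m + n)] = 14*m + 6*n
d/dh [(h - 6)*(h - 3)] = 2*h - 9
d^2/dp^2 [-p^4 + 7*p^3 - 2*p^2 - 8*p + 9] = -12*p^2 + 42*p - 4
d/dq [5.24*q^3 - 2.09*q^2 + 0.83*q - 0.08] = 15.72*q^2 - 4.18*q + 0.83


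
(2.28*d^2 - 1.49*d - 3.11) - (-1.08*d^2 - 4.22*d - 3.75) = 3.36*d^2 + 2.73*d + 0.64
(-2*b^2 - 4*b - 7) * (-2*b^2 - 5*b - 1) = 4*b^4 + 18*b^3 + 36*b^2 + 39*b + 7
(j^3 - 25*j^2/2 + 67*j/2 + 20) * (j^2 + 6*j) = j^5 - 13*j^4/2 - 83*j^3/2 + 221*j^2 + 120*j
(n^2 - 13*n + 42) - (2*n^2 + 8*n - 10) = -n^2 - 21*n + 52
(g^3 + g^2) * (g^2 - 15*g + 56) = g^5 - 14*g^4 + 41*g^3 + 56*g^2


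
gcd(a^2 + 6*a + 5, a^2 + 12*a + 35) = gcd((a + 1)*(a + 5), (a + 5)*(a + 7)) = a + 5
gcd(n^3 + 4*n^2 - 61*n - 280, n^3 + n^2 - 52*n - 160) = n^2 - 3*n - 40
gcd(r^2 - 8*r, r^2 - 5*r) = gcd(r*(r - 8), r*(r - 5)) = r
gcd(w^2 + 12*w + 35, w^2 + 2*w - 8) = 1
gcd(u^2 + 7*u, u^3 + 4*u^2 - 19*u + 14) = u + 7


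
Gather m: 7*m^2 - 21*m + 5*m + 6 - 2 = 7*m^2 - 16*m + 4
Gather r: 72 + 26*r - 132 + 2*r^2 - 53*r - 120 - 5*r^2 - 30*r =-3*r^2 - 57*r - 180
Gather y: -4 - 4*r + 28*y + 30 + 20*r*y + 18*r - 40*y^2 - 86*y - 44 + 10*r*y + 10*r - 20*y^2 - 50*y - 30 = 24*r - 60*y^2 + y*(30*r - 108) - 48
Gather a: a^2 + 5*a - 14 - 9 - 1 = a^2 + 5*a - 24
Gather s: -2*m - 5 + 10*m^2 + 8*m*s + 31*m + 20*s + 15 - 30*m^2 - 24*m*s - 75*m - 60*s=-20*m^2 - 46*m + s*(-16*m - 40) + 10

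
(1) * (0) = 0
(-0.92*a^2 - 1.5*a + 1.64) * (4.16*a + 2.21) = -3.8272*a^3 - 8.2732*a^2 + 3.5074*a + 3.6244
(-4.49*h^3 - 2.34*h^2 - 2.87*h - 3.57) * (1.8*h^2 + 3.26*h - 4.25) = -8.082*h^5 - 18.8494*h^4 + 6.2881*h^3 - 5.8372*h^2 + 0.5593*h + 15.1725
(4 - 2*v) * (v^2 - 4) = -2*v^3 + 4*v^2 + 8*v - 16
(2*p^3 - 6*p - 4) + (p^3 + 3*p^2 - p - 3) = 3*p^3 + 3*p^2 - 7*p - 7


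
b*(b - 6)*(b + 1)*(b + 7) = b^4 + 2*b^3 - 41*b^2 - 42*b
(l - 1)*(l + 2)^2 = l^3 + 3*l^2 - 4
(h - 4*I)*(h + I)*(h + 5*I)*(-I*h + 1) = -I*h^4 + 3*h^3 - 17*I*h^2 + 39*h + 20*I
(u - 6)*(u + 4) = u^2 - 2*u - 24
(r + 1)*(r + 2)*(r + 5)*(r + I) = r^4 + 8*r^3 + I*r^3 + 17*r^2 + 8*I*r^2 + 10*r + 17*I*r + 10*I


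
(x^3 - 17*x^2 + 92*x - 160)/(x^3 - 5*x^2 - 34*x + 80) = (x^2 - 9*x + 20)/(x^2 + 3*x - 10)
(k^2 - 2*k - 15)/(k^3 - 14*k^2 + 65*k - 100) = (k + 3)/(k^2 - 9*k + 20)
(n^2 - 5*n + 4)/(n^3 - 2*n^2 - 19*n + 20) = (n - 4)/(n^2 - n - 20)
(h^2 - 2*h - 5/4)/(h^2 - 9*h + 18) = (h^2 - 2*h - 5/4)/(h^2 - 9*h + 18)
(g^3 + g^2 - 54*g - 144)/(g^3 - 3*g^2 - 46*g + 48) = (g + 3)/(g - 1)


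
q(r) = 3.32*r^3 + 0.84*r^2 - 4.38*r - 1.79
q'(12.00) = 1450.02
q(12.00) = 5803.57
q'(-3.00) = 80.22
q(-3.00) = -70.73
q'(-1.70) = 21.55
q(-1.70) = -8.23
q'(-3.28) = 97.26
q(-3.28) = -95.54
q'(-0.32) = -3.90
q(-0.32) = -0.41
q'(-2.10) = 36.02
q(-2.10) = -19.63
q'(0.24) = -3.40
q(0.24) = -2.75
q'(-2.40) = 48.96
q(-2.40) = -32.34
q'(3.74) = 141.22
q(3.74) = 167.26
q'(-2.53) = 55.12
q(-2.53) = -39.10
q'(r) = 9.96*r^2 + 1.68*r - 4.38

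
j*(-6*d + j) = -6*d*j + j^2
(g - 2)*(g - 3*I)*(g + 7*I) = g^3 - 2*g^2 + 4*I*g^2 + 21*g - 8*I*g - 42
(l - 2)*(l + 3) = l^2 + l - 6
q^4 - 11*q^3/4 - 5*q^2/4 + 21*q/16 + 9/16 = (q - 3)*(q - 3/4)*(q + 1/2)^2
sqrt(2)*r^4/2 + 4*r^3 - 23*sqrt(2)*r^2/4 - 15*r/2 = r*(r - 3*sqrt(2)/2)*(r + 5*sqrt(2))*(sqrt(2)*r/2 + 1/2)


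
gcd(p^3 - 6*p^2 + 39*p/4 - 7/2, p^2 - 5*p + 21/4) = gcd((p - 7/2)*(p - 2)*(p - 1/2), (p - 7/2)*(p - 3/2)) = p - 7/2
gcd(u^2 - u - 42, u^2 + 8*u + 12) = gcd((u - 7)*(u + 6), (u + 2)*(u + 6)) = u + 6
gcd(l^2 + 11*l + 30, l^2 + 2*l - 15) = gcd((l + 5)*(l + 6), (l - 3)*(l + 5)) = l + 5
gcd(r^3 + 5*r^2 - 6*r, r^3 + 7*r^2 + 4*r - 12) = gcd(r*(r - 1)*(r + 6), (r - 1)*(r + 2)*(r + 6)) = r^2 + 5*r - 6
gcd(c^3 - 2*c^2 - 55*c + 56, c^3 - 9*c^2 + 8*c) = c^2 - 9*c + 8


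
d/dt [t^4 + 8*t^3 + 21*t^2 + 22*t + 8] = 4*t^3 + 24*t^2 + 42*t + 22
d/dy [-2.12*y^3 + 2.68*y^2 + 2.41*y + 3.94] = -6.36*y^2 + 5.36*y + 2.41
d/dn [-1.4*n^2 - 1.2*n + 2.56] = -2.8*n - 1.2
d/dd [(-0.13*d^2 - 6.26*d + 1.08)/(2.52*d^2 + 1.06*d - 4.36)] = (15.6374*d^2 - 4.3096*d + 26.1488)/(6.3504*d^4 + 5.3424*d^3 - 20.8508*d^2 - 9.2432*d + 19.0096)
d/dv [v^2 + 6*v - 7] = 2*v + 6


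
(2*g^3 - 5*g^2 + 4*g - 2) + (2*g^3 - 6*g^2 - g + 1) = 4*g^3 - 11*g^2 + 3*g - 1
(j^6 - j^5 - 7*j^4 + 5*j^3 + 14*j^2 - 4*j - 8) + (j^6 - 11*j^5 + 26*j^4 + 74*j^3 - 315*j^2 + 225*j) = 2*j^6 - 12*j^5 + 19*j^4 + 79*j^3 - 301*j^2 + 221*j - 8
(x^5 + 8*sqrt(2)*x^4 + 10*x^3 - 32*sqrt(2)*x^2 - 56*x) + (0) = x^5 + 8*sqrt(2)*x^4 + 10*x^3 - 32*sqrt(2)*x^2 - 56*x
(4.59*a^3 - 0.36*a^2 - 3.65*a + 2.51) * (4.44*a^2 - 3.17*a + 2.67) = 20.3796*a^5 - 16.1487*a^4 - 2.8095*a^3 + 21.7537*a^2 - 17.7022*a + 6.7017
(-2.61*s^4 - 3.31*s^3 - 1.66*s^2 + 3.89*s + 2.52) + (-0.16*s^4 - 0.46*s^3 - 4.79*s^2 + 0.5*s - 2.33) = -2.77*s^4 - 3.77*s^3 - 6.45*s^2 + 4.39*s + 0.19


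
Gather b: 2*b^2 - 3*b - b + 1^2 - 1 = 2*b^2 - 4*b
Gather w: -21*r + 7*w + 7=-21*r + 7*w + 7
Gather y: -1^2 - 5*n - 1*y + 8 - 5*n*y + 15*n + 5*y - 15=10*n + y*(4 - 5*n) - 8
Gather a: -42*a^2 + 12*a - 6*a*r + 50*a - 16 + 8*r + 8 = -42*a^2 + a*(62 - 6*r) + 8*r - 8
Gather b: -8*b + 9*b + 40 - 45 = b - 5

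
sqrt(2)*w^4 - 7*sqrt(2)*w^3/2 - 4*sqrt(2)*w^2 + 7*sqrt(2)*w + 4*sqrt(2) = (w - 4)*(w - sqrt(2))*(w + sqrt(2))*(sqrt(2)*w + sqrt(2)/2)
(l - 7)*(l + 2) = l^2 - 5*l - 14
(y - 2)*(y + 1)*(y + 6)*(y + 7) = y^4 + 12*y^3 + 27*y^2 - 68*y - 84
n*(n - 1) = n^2 - n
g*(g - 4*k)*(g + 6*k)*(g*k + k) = g^4*k + 2*g^3*k^2 + g^3*k - 24*g^2*k^3 + 2*g^2*k^2 - 24*g*k^3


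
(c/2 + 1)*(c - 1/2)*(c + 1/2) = c^3/2 + c^2 - c/8 - 1/4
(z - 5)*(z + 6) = z^2 + z - 30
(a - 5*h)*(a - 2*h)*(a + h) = a^3 - 6*a^2*h + 3*a*h^2 + 10*h^3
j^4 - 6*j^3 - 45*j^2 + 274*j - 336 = (j - 8)*(j - 3)*(j - 2)*(j + 7)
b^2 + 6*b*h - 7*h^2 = (b - h)*(b + 7*h)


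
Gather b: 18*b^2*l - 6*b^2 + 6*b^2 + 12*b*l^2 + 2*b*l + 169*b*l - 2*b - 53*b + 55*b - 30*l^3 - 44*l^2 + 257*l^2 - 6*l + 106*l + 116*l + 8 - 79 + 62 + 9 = 18*b^2*l + b*(12*l^2 + 171*l) - 30*l^3 + 213*l^2 + 216*l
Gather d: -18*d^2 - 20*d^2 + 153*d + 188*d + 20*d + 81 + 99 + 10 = -38*d^2 + 361*d + 190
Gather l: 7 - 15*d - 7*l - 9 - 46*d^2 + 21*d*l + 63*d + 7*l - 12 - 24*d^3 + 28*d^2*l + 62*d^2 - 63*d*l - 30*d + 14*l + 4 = -24*d^3 + 16*d^2 + 18*d + l*(28*d^2 - 42*d + 14) - 10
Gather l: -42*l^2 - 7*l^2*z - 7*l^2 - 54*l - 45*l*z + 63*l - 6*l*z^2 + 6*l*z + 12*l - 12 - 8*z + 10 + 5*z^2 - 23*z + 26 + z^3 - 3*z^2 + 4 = l^2*(-7*z - 49) + l*(-6*z^2 - 39*z + 21) + z^3 + 2*z^2 - 31*z + 28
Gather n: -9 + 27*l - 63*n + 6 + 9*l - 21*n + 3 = 36*l - 84*n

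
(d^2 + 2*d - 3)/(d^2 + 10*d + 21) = (d - 1)/(d + 7)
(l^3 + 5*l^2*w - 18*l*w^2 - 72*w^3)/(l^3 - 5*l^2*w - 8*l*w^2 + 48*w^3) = (-l - 6*w)/(-l + 4*w)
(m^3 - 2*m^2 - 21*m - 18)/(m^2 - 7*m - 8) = (m^2 - 3*m - 18)/(m - 8)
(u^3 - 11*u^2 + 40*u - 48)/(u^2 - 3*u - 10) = (-u^3 + 11*u^2 - 40*u + 48)/(-u^2 + 3*u + 10)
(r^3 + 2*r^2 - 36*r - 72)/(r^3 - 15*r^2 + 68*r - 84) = (r^2 + 8*r + 12)/(r^2 - 9*r + 14)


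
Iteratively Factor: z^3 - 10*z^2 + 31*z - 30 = (z - 5)*(z^2 - 5*z + 6) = (z - 5)*(z - 3)*(z - 2)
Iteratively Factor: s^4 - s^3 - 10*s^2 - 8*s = (s + 1)*(s^3 - 2*s^2 - 8*s) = (s + 1)*(s + 2)*(s^2 - 4*s) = s*(s + 1)*(s + 2)*(s - 4)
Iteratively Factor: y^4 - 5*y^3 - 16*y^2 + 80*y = (y + 4)*(y^3 - 9*y^2 + 20*y) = (y - 5)*(y + 4)*(y^2 - 4*y) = (y - 5)*(y - 4)*(y + 4)*(y)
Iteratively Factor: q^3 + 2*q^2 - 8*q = (q - 2)*(q^2 + 4*q) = (q - 2)*(q + 4)*(q)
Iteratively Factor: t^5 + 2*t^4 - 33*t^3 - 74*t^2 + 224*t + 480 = (t + 4)*(t^4 - 2*t^3 - 25*t^2 + 26*t + 120) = (t - 3)*(t + 4)*(t^3 + t^2 - 22*t - 40) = (t - 3)*(t + 2)*(t + 4)*(t^2 - t - 20) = (t - 3)*(t + 2)*(t + 4)^2*(t - 5)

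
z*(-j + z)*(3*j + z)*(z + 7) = -3*j^2*z^2 - 21*j^2*z + 2*j*z^3 + 14*j*z^2 + z^4 + 7*z^3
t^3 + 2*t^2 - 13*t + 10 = (t - 2)*(t - 1)*(t + 5)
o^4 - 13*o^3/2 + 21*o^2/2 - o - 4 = (o - 4)*(o - 2)*(o - 1)*(o + 1/2)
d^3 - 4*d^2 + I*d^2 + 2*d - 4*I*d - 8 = (d - 4)*(d - I)*(d + 2*I)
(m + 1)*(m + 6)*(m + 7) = m^3 + 14*m^2 + 55*m + 42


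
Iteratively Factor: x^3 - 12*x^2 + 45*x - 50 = (x - 5)*(x^2 - 7*x + 10) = (x - 5)^2*(x - 2)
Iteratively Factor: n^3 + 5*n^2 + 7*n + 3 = (n + 3)*(n^2 + 2*n + 1) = (n + 1)*(n + 3)*(n + 1)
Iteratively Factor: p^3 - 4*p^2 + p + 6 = (p + 1)*(p^2 - 5*p + 6) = (p - 3)*(p + 1)*(p - 2)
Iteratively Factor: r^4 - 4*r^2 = (r + 2)*(r^3 - 2*r^2) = r*(r + 2)*(r^2 - 2*r) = r^2*(r + 2)*(r - 2)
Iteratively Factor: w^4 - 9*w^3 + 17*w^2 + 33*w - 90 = (w - 3)*(w^3 - 6*w^2 - w + 30) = (w - 5)*(w - 3)*(w^2 - w - 6) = (w - 5)*(w - 3)*(w + 2)*(w - 3)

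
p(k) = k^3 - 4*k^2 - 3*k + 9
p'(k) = 3*k^2 - 8*k - 3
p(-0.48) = 9.41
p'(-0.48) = 1.53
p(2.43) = -7.56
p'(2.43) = -4.73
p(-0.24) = 9.48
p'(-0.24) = -0.91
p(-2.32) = -18.06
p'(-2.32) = 31.71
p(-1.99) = -8.75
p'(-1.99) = 24.80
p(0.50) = 6.62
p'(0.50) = -6.25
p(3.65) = -6.61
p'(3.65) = 7.77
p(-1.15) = 5.64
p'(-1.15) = 10.17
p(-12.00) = -2259.00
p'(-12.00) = 525.00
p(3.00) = -9.00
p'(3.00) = 0.00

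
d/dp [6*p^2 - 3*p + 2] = 12*p - 3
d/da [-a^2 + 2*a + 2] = 2 - 2*a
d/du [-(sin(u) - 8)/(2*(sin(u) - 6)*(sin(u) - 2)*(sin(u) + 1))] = (2*sin(u)^3 - 31*sin(u)^2 + 112*sin(u) - 44)*cos(u)/(2*(sin(u) - 6)^2*(sin(u) - 2)^2*(sin(u) + 1)^2)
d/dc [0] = 0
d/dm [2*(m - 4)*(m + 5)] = 4*m + 2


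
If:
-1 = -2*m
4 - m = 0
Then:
No Solution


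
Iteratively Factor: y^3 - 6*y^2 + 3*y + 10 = (y - 5)*(y^2 - y - 2) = (y - 5)*(y - 2)*(y + 1)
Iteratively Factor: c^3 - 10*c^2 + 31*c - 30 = (c - 5)*(c^2 - 5*c + 6) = (c - 5)*(c - 3)*(c - 2)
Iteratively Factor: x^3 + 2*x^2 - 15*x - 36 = (x - 4)*(x^2 + 6*x + 9) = (x - 4)*(x + 3)*(x + 3)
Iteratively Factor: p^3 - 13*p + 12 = (p - 1)*(p^2 + p - 12) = (p - 1)*(p + 4)*(p - 3)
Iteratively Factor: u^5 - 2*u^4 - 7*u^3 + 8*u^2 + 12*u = (u)*(u^4 - 2*u^3 - 7*u^2 + 8*u + 12) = u*(u - 3)*(u^3 + u^2 - 4*u - 4) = u*(u - 3)*(u + 2)*(u^2 - u - 2) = u*(u - 3)*(u + 1)*(u + 2)*(u - 2)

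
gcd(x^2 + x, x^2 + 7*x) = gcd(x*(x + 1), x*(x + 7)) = x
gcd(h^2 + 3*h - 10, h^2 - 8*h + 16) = 1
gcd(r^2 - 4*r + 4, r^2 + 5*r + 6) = 1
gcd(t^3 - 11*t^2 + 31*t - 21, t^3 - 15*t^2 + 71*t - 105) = t^2 - 10*t + 21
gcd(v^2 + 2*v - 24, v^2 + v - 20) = v - 4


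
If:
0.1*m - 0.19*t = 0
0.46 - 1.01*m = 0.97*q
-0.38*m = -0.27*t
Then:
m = 0.00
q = 0.47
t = 0.00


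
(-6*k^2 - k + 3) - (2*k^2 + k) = -8*k^2 - 2*k + 3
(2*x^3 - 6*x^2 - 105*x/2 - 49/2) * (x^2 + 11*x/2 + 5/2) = 2*x^5 + 5*x^4 - 161*x^3/2 - 1313*x^2/4 - 266*x - 245/4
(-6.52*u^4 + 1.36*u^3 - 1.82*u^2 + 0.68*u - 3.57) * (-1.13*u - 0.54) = 7.3676*u^5 + 1.984*u^4 + 1.3222*u^3 + 0.2144*u^2 + 3.6669*u + 1.9278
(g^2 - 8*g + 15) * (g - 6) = g^3 - 14*g^2 + 63*g - 90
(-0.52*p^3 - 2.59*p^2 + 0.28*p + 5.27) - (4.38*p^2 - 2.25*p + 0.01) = -0.52*p^3 - 6.97*p^2 + 2.53*p + 5.26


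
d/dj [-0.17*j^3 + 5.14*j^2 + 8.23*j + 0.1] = -0.51*j^2 + 10.28*j + 8.23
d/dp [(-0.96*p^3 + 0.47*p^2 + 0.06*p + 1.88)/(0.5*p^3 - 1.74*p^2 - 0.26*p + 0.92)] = (1.4354*p^4 + 0.4392*p^3 - 5.4874*p^2 + 7.4072*p + 0.544)/(0.25*p^6 - 1.74*p^5 + 2.7676*p^4 + 1.8248*p^3 - 3.134*p^2 - 0.4784*p + 0.8464)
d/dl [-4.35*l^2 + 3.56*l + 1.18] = 3.56 - 8.7*l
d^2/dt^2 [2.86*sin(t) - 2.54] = -2.86*sin(t)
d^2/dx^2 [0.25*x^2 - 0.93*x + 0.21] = 0.500000000000000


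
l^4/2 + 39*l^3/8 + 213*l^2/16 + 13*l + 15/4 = (l/2 + 1)*(l + 1/2)*(l + 5/4)*(l + 6)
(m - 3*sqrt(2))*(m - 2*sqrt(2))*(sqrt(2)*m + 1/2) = sqrt(2)*m^3 - 19*m^2/2 + 19*sqrt(2)*m/2 + 6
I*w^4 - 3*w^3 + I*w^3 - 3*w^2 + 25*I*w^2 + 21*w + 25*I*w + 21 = (w + 1)*(w - 3*I)*(w + 7*I)*(I*w + 1)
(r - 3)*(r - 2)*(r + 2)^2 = r^4 - r^3 - 10*r^2 + 4*r + 24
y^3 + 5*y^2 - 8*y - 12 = (y - 2)*(y + 1)*(y + 6)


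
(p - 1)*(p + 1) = p^2 - 1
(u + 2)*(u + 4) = u^2 + 6*u + 8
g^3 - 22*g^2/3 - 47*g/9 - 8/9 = (g - 8)*(g + 1/3)^2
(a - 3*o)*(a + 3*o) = a^2 - 9*o^2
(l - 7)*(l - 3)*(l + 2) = l^3 - 8*l^2 + l + 42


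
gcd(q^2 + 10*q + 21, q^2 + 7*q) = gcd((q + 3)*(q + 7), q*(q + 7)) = q + 7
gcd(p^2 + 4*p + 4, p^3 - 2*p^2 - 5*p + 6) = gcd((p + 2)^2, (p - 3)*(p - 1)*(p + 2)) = p + 2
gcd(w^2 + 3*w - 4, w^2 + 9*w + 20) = w + 4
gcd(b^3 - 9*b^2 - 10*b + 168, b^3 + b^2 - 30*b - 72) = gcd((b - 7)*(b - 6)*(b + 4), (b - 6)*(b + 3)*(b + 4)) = b^2 - 2*b - 24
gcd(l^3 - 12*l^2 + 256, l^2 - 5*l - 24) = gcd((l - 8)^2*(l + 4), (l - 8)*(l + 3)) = l - 8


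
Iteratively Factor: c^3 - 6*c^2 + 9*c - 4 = (c - 1)*(c^2 - 5*c + 4) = (c - 4)*(c - 1)*(c - 1)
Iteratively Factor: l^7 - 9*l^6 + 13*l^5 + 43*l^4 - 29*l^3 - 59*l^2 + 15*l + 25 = (l - 5)*(l^6 - 4*l^5 - 7*l^4 + 8*l^3 + 11*l^2 - 4*l - 5) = (l - 5)*(l - 1)*(l^5 - 3*l^4 - 10*l^3 - 2*l^2 + 9*l + 5) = (l - 5)*(l - 1)^2*(l^4 - 2*l^3 - 12*l^2 - 14*l - 5) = (l - 5)*(l - 1)^2*(l + 1)*(l^3 - 3*l^2 - 9*l - 5) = (l - 5)^2*(l - 1)^2*(l + 1)*(l^2 + 2*l + 1) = (l - 5)^2*(l - 1)^2*(l + 1)^2*(l + 1)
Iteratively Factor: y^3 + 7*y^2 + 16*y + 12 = (y + 2)*(y^2 + 5*y + 6) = (y + 2)^2*(y + 3)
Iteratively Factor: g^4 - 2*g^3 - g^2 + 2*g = (g + 1)*(g^3 - 3*g^2 + 2*g) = (g - 2)*(g + 1)*(g^2 - g) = (g - 2)*(g - 1)*(g + 1)*(g)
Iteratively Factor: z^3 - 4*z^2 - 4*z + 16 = (z - 4)*(z^2 - 4) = (z - 4)*(z + 2)*(z - 2)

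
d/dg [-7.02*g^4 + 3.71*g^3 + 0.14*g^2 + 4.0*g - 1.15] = -28.08*g^3 + 11.13*g^2 + 0.28*g + 4.0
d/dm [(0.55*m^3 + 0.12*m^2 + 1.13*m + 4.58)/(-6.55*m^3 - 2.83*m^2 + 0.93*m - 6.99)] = (-1.77635683940025e-15*m^5 - 0.7705*m^4 + 15.826*m^3 + 81.773*m^2 + 24.2452*m - 12.1581)/(42.9025*m^6 + 37.073*m^5 - 4.1741*m^4 + 86.3052*m^3 + 40.4283*m^2 - 13.0014*m + 48.8601)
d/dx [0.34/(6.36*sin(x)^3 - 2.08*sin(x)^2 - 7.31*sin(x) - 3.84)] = (-6.4872*sin(x)^2 + 1.4144*sin(x) + 2.4854)*cos(x)/(-6.36*sin(x)^3 + 2.08*sin(x)^2 + 7.31*sin(x) + 3.84)^2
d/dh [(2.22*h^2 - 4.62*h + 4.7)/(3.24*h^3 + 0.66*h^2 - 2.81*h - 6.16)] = (-7.1928*h^4 + 29.9376*h^3 - 48.873*h^2 - 33.5544*h + 41.6662)/(10.4976*h^6 + 4.2768*h^5 - 17.7732*h^4 - 43.626*h^3 - 0.235099999999999*h^2 + 34.6192*h + 37.9456)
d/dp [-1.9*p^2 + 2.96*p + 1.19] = 2.96 - 3.8*p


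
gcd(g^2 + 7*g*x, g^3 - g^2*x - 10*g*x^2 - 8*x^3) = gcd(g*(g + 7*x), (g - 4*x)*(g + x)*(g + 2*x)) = 1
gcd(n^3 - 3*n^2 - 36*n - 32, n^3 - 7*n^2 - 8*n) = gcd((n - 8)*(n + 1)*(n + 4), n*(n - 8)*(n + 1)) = n^2 - 7*n - 8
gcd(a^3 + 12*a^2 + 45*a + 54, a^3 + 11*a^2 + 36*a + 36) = a^2 + 9*a + 18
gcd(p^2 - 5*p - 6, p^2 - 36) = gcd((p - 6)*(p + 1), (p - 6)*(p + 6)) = p - 6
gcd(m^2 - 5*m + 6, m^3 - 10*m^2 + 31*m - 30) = m^2 - 5*m + 6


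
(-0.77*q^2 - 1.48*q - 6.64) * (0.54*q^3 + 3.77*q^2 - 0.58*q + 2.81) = -0.4158*q^5 - 3.7021*q^4 - 8.7186*q^3 - 26.3381*q^2 - 0.307600000000001*q - 18.6584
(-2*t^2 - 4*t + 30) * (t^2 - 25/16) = -2*t^4 - 4*t^3 + 265*t^2/8 + 25*t/4 - 375/8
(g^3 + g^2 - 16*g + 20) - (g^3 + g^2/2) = g^2/2 - 16*g + 20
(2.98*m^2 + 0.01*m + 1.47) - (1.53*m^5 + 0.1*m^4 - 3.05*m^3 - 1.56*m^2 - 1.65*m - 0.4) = -1.53*m^5 - 0.1*m^4 + 3.05*m^3 + 4.54*m^2 + 1.66*m + 1.87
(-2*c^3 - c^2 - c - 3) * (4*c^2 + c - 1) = -8*c^5 - 6*c^4 - 3*c^3 - 12*c^2 - 2*c + 3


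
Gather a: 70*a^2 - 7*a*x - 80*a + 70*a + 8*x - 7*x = 70*a^2 + a*(-7*x - 10) + x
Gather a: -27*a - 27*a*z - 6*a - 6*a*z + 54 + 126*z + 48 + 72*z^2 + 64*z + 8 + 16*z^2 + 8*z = a*(-33*z - 33) + 88*z^2 + 198*z + 110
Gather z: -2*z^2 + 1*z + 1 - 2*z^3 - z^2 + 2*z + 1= -2*z^3 - 3*z^2 + 3*z + 2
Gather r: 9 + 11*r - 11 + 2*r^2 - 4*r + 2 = 2*r^2 + 7*r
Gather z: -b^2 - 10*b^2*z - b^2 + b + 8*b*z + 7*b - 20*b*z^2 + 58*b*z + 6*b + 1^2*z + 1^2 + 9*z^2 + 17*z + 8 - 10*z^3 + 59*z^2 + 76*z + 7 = -2*b^2 + 14*b - 10*z^3 + z^2*(68 - 20*b) + z*(-10*b^2 + 66*b + 94) + 16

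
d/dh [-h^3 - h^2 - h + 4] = -3*h^2 - 2*h - 1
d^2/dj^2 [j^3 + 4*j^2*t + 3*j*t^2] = 6*j + 8*t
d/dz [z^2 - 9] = 2*z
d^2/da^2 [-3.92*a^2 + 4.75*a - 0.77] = -7.84000000000000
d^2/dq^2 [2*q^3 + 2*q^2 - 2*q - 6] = 12*q + 4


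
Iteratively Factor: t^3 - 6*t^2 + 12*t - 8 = (t - 2)*(t^2 - 4*t + 4) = (t - 2)^2*(t - 2)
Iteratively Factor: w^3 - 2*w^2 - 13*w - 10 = (w + 2)*(w^2 - 4*w - 5) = (w - 5)*(w + 2)*(w + 1)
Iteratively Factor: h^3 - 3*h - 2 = (h - 2)*(h^2 + 2*h + 1) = (h - 2)*(h + 1)*(h + 1)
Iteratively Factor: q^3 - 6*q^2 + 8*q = (q - 4)*(q^2 - 2*q) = q*(q - 4)*(q - 2)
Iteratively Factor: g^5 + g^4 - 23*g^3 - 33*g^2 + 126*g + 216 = (g - 4)*(g^4 + 5*g^3 - 3*g^2 - 45*g - 54) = (g - 4)*(g + 3)*(g^3 + 2*g^2 - 9*g - 18) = (g - 4)*(g + 2)*(g + 3)*(g^2 - 9) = (g - 4)*(g + 2)*(g + 3)^2*(g - 3)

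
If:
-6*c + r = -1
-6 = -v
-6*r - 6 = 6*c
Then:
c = 0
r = -1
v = 6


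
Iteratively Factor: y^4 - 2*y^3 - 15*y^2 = (y)*(y^3 - 2*y^2 - 15*y) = y^2*(y^2 - 2*y - 15) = y^2*(y - 5)*(y + 3)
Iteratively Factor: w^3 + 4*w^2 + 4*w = (w + 2)*(w^2 + 2*w) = (w + 2)^2*(w)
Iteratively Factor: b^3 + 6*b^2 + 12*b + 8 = (b + 2)*(b^2 + 4*b + 4) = (b + 2)^2*(b + 2)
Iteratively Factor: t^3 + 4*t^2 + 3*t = (t + 1)*(t^2 + 3*t) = t*(t + 1)*(t + 3)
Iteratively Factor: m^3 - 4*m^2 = (m - 4)*(m^2) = m*(m - 4)*(m)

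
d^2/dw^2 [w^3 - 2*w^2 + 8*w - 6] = 6*w - 4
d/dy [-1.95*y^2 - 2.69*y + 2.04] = -3.9*y - 2.69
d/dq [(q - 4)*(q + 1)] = 2*q - 3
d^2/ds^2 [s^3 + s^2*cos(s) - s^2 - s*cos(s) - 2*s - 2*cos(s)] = -s^2*cos(s) - 4*s*sin(s) + s*cos(s) + 6*s + 2*sin(s) + 4*cos(s) - 2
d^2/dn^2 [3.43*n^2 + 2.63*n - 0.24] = 6.86000000000000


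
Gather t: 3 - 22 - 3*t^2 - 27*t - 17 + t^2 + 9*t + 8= -2*t^2 - 18*t - 28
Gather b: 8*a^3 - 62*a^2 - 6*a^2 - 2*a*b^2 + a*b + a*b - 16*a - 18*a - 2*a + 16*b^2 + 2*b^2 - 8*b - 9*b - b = 8*a^3 - 68*a^2 - 36*a + b^2*(18 - 2*a) + b*(2*a - 18)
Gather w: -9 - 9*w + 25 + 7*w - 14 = 2 - 2*w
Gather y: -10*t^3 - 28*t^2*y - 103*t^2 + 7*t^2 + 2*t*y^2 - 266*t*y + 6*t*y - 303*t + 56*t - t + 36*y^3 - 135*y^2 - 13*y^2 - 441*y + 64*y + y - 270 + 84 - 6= -10*t^3 - 96*t^2 - 248*t + 36*y^3 + y^2*(2*t - 148) + y*(-28*t^2 - 260*t - 376) - 192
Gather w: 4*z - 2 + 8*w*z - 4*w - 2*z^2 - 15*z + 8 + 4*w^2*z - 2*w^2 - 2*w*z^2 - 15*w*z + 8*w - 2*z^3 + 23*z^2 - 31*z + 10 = w^2*(4*z - 2) + w*(-2*z^2 - 7*z + 4) - 2*z^3 + 21*z^2 - 42*z + 16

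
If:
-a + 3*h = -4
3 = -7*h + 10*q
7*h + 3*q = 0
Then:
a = 337/91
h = -9/91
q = 3/13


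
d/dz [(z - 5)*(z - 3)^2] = (z - 3)*(3*z - 13)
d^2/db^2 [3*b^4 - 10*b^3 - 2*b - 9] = 12*b*(3*b - 5)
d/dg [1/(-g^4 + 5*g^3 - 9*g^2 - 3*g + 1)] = (4*g^3 - 15*g^2 + 18*g + 3)/(g^4 - 5*g^3 + 9*g^2 + 3*g - 1)^2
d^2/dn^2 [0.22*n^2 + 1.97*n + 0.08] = 0.440000000000000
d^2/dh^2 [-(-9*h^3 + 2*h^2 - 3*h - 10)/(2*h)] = 9 + 10/h^3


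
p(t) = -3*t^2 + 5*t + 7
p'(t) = 5 - 6*t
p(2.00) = 5.00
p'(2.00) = -7.00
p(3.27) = -8.73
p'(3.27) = -14.62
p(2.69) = -1.26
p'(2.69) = -11.14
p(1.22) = 8.63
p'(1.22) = -2.32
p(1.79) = 6.34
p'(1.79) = -5.74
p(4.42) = -29.51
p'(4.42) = -21.52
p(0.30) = 8.23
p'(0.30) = 3.20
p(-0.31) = 5.16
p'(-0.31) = 6.86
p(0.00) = 7.00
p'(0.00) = 5.00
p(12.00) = -365.00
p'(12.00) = -67.00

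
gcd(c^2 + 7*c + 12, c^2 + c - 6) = c + 3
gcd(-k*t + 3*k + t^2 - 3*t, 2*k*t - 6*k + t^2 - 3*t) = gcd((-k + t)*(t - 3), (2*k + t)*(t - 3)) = t - 3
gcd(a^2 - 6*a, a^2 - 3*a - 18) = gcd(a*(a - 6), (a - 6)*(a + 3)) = a - 6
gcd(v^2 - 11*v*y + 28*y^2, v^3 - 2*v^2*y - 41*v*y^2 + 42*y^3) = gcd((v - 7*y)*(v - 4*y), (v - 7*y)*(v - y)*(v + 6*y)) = -v + 7*y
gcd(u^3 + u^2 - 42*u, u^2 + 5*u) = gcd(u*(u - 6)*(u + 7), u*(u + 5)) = u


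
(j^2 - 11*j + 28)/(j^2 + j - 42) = (j^2 - 11*j + 28)/(j^2 + j - 42)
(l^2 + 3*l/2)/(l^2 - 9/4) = 2*l/(2*l - 3)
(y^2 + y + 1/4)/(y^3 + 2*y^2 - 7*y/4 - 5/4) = (2*y + 1)/(2*y^2 + 3*y - 5)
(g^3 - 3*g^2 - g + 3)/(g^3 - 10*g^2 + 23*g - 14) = (g^2 - 2*g - 3)/(g^2 - 9*g + 14)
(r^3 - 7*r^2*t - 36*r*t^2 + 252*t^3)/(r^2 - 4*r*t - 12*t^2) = (r^2 - r*t - 42*t^2)/(r + 2*t)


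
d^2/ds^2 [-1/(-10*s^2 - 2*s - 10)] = (-25*s^2 - 5*s + (10*s + 1)^2 - 25)/(5*s^2 + s + 5)^3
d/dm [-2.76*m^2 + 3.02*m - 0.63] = 3.02 - 5.52*m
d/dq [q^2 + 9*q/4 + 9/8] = 2*q + 9/4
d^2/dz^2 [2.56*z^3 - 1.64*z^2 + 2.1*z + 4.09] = 15.36*z - 3.28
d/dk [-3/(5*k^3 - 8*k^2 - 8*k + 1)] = 3*(15*k^2 - 16*k - 8)/(5*k^3 - 8*k^2 - 8*k + 1)^2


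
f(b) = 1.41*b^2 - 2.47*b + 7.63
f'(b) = 2.82*b - 2.47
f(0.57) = 6.68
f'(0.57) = -0.86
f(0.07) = 7.46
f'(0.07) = -2.27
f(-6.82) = 90.06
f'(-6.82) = -21.70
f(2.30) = 9.41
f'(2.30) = 4.02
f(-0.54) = 9.37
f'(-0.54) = -3.99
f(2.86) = 12.10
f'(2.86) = 5.60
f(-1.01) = 11.56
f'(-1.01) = -5.32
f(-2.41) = 21.77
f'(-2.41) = -9.27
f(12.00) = 181.03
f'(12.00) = 31.37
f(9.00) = 99.61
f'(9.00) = 22.91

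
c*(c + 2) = c^2 + 2*c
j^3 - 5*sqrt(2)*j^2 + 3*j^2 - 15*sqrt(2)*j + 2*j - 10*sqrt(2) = (j + 1)*(j + 2)*(j - 5*sqrt(2))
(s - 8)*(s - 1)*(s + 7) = s^3 - 2*s^2 - 55*s + 56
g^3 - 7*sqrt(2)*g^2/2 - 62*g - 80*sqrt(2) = (g - 8*sqrt(2))*(g + 2*sqrt(2))*(g + 5*sqrt(2)/2)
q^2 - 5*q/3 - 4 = (q - 3)*(q + 4/3)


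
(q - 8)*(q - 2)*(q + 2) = q^3 - 8*q^2 - 4*q + 32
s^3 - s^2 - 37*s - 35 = (s - 7)*(s + 1)*(s + 5)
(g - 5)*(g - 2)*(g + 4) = g^3 - 3*g^2 - 18*g + 40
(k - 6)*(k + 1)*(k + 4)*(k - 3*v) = k^4 - 3*k^3*v - k^3 + 3*k^2*v - 26*k^2 + 78*k*v - 24*k + 72*v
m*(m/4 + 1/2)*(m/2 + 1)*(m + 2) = m^4/8 + 3*m^3/4 + 3*m^2/2 + m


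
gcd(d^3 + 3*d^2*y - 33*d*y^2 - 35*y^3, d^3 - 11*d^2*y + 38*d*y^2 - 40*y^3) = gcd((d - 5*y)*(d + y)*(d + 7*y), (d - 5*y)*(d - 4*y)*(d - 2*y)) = -d + 5*y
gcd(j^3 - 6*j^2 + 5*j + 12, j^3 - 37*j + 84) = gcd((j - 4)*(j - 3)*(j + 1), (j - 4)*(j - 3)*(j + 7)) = j^2 - 7*j + 12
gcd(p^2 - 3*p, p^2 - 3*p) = p^2 - 3*p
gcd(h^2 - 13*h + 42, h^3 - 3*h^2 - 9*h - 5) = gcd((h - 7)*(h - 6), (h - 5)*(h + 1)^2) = 1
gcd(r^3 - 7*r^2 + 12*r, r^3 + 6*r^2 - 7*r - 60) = r - 3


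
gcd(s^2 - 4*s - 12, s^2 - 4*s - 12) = s^2 - 4*s - 12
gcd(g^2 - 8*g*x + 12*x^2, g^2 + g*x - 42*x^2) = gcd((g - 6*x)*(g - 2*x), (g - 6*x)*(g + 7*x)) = -g + 6*x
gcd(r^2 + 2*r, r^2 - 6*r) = r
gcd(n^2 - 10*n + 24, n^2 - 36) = n - 6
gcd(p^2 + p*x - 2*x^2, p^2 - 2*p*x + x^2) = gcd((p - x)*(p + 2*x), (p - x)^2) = -p + x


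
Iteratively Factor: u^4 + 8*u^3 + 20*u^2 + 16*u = (u + 4)*(u^3 + 4*u^2 + 4*u) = u*(u + 4)*(u^2 + 4*u + 4) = u*(u + 2)*(u + 4)*(u + 2)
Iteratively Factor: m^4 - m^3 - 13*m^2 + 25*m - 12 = (m + 4)*(m^3 - 5*m^2 + 7*m - 3) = (m - 3)*(m + 4)*(m^2 - 2*m + 1) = (m - 3)*(m - 1)*(m + 4)*(m - 1)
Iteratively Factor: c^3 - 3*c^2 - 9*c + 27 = (c - 3)*(c^2 - 9) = (c - 3)*(c + 3)*(c - 3)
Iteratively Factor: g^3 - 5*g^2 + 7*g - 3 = (g - 1)*(g^2 - 4*g + 3) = (g - 3)*(g - 1)*(g - 1)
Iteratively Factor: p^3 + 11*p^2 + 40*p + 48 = (p + 4)*(p^2 + 7*p + 12) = (p + 3)*(p + 4)*(p + 4)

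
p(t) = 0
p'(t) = 0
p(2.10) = 0.00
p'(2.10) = 0.00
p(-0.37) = 0.00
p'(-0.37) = 0.00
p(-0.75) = 0.00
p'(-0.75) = 0.00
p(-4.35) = 0.00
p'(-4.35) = 0.00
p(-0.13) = 0.00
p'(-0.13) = 0.00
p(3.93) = 0.00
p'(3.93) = 0.00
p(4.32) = 0.00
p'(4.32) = 0.00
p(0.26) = 0.00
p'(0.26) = 0.00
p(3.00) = 0.00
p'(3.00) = 0.00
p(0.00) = 0.00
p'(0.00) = 0.00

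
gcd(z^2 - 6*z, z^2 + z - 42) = z - 6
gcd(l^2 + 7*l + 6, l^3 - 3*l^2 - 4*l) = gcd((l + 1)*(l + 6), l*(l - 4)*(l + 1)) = l + 1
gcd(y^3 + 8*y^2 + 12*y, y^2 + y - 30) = y + 6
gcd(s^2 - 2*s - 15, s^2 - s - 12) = s + 3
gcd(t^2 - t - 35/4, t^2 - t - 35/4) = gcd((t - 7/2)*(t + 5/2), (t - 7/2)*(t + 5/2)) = t^2 - t - 35/4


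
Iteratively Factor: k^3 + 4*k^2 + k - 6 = (k + 2)*(k^2 + 2*k - 3) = (k + 2)*(k + 3)*(k - 1)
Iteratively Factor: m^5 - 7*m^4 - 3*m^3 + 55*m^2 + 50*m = (m)*(m^4 - 7*m^3 - 3*m^2 + 55*m + 50) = m*(m - 5)*(m^3 - 2*m^2 - 13*m - 10) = m*(m - 5)*(m + 1)*(m^2 - 3*m - 10) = m*(m - 5)*(m + 1)*(m + 2)*(m - 5)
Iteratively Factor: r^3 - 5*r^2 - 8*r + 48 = (r - 4)*(r^2 - r - 12) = (r - 4)^2*(r + 3)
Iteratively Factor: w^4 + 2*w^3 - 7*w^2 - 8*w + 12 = (w - 1)*(w^3 + 3*w^2 - 4*w - 12) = (w - 2)*(w - 1)*(w^2 + 5*w + 6) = (w - 2)*(w - 1)*(w + 3)*(w + 2)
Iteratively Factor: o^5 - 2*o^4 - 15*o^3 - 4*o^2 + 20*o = (o)*(o^4 - 2*o^3 - 15*o^2 - 4*o + 20) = o*(o - 1)*(o^3 - o^2 - 16*o - 20) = o*(o - 1)*(o + 2)*(o^2 - 3*o - 10) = o*(o - 1)*(o + 2)^2*(o - 5)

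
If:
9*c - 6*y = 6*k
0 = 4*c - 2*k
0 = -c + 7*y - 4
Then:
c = -8/9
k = -16/9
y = 4/9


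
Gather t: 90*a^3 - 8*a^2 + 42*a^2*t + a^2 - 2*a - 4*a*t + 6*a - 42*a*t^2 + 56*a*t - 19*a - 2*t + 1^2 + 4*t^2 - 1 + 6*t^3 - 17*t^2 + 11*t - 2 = 90*a^3 - 7*a^2 - 15*a + 6*t^3 + t^2*(-42*a - 13) + t*(42*a^2 + 52*a + 9) - 2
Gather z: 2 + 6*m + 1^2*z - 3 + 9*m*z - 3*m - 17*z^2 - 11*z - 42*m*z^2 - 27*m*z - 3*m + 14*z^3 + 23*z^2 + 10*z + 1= -18*m*z + 14*z^3 + z^2*(6 - 42*m)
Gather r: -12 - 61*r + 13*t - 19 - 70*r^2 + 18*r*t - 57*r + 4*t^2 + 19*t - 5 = -70*r^2 + r*(18*t - 118) + 4*t^2 + 32*t - 36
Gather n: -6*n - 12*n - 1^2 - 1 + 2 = -18*n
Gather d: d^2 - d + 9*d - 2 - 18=d^2 + 8*d - 20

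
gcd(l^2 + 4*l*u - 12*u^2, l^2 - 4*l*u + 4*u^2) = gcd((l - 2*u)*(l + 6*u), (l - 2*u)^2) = -l + 2*u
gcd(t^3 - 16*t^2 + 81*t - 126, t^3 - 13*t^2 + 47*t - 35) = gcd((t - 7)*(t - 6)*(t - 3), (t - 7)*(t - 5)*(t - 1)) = t - 7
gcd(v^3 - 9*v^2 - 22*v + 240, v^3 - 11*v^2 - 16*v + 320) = v^2 - 3*v - 40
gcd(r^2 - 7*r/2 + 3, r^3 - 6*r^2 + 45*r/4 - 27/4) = r - 3/2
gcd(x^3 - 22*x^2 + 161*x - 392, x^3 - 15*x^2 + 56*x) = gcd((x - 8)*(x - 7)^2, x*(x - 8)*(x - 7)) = x^2 - 15*x + 56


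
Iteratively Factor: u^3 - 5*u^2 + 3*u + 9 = (u - 3)*(u^2 - 2*u - 3) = (u - 3)^2*(u + 1)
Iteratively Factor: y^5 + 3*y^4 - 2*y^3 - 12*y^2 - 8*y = (y + 2)*(y^4 + y^3 - 4*y^2 - 4*y) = (y + 2)^2*(y^3 - y^2 - 2*y) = y*(y + 2)^2*(y^2 - y - 2) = y*(y + 1)*(y + 2)^2*(y - 2)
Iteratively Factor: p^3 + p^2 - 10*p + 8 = (p - 1)*(p^2 + 2*p - 8) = (p - 1)*(p + 4)*(p - 2)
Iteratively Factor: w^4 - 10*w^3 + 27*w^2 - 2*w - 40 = (w - 5)*(w^3 - 5*w^2 + 2*w + 8) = (w - 5)*(w - 4)*(w^2 - w - 2) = (w - 5)*(w - 4)*(w + 1)*(w - 2)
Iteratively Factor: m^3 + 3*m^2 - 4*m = (m)*(m^2 + 3*m - 4) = m*(m - 1)*(m + 4)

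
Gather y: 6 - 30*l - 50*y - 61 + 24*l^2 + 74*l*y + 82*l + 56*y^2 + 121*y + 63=24*l^2 + 52*l + 56*y^2 + y*(74*l + 71) + 8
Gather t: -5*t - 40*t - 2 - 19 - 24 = -45*t - 45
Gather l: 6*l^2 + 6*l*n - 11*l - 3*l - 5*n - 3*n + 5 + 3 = 6*l^2 + l*(6*n - 14) - 8*n + 8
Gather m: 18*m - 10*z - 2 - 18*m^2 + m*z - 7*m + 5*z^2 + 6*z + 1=-18*m^2 + m*(z + 11) + 5*z^2 - 4*z - 1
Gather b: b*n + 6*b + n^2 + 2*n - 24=b*(n + 6) + n^2 + 2*n - 24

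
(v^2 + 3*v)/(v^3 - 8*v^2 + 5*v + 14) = v*(v + 3)/(v^3 - 8*v^2 + 5*v + 14)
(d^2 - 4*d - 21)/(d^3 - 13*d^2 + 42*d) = (d + 3)/(d*(d - 6))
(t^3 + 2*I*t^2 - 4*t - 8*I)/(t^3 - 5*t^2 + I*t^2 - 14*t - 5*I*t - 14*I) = (t^2 + 2*t*(-1 + I) - 4*I)/(t^2 + t*(-7 + I) - 7*I)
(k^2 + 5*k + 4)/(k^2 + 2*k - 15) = (k^2 + 5*k + 4)/(k^2 + 2*k - 15)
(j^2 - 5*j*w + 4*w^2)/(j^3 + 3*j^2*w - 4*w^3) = (j - 4*w)/(j^2 + 4*j*w + 4*w^2)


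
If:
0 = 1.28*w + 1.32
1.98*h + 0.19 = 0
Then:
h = -0.10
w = -1.03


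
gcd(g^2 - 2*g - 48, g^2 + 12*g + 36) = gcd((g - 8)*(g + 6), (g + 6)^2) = g + 6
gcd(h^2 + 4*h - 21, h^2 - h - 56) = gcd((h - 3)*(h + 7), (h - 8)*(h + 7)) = h + 7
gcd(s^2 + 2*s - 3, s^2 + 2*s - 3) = s^2 + 2*s - 3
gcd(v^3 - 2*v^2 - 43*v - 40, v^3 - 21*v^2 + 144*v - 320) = v - 8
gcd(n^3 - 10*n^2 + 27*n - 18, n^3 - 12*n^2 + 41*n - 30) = n^2 - 7*n + 6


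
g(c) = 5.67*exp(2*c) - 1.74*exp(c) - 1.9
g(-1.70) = -2.03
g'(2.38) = 1305.10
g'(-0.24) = 5.65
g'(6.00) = 1844937.37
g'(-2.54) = -0.07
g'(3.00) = 4539.93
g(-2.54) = -2.00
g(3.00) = 2250.59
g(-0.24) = 0.24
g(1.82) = 203.34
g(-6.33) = -1.90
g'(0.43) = 24.12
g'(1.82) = 421.22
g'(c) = 11.34*exp(2*c) - 1.74*exp(c)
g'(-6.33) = -0.00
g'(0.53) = 29.78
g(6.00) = 922115.80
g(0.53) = 11.51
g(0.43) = 8.82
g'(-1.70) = 0.06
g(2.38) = 641.25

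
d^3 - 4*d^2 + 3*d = d*(d - 3)*(d - 1)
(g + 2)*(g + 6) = g^2 + 8*g + 12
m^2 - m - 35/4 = (m - 7/2)*(m + 5/2)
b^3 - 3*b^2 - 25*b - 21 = (b - 7)*(b + 1)*(b + 3)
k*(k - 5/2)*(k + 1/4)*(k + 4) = k^4 + 7*k^3/4 - 77*k^2/8 - 5*k/2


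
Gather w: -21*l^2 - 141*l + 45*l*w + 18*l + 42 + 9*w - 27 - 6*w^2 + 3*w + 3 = -21*l^2 - 123*l - 6*w^2 + w*(45*l + 12) + 18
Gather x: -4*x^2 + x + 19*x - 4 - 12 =-4*x^2 + 20*x - 16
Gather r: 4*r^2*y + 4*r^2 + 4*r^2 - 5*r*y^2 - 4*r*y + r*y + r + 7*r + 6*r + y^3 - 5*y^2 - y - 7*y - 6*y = r^2*(4*y + 8) + r*(-5*y^2 - 3*y + 14) + y^3 - 5*y^2 - 14*y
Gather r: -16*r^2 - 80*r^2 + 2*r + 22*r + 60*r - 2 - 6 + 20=-96*r^2 + 84*r + 12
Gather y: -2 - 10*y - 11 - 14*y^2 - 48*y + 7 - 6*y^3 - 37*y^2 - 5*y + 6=-6*y^3 - 51*y^2 - 63*y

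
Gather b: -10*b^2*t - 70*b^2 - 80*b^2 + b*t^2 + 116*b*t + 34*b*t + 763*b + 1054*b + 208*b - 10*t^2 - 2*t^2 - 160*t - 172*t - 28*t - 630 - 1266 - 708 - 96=b^2*(-10*t - 150) + b*(t^2 + 150*t + 2025) - 12*t^2 - 360*t - 2700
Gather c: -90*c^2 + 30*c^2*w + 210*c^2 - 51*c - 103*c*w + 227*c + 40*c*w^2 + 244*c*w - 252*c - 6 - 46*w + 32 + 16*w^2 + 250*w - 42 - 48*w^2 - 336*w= c^2*(30*w + 120) + c*(40*w^2 + 141*w - 76) - 32*w^2 - 132*w - 16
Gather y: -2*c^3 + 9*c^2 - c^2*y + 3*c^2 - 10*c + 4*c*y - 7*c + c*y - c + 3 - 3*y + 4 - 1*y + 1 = -2*c^3 + 12*c^2 - 18*c + y*(-c^2 + 5*c - 4) + 8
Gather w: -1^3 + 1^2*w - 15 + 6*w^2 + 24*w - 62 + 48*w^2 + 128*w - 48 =54*w^2 + 153*w - 126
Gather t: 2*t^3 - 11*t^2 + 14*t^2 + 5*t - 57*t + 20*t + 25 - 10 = 2*t^3 + 3*t^2 - 32*t + 15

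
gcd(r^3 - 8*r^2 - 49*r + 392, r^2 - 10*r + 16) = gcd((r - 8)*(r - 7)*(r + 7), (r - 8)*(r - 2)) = r - 8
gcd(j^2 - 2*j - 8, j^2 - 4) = j + 2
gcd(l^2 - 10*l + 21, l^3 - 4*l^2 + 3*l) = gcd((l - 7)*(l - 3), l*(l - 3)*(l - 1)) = l - 3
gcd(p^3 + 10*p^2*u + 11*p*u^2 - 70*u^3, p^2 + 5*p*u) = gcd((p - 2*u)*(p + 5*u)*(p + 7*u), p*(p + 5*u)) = p + 5*u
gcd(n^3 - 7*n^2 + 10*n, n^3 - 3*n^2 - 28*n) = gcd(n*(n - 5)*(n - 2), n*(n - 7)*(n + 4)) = n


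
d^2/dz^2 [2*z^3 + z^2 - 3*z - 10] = 12*z + 2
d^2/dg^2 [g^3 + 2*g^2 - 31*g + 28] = 6*g + 4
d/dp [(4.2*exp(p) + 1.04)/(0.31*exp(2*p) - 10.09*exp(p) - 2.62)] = (-(0.62*exp(p) - 10.09)*(4.2*exp(p) + 1.04) + 1.302*exp(2*p) - 42.378*exp(p) - 11.004)*exp(p)/(-0.31*exp(2*p) + 10.09*exp(p) + 2.62)^2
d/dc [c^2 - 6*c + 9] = 2*c - 6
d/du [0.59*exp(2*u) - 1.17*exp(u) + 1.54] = (1.18*exp(u) - 1.17)*exp(u)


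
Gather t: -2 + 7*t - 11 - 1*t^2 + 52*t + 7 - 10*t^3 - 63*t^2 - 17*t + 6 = -10*t^3 - 64*t^2 + 42*t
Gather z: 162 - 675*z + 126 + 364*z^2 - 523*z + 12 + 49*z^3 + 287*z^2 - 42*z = 49*z^3 + 651*z^2 - 1240*z + 300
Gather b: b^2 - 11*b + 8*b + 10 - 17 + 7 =b^2 - 3*b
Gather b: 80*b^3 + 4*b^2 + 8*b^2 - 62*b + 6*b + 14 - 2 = 80*b^3 + 12*b^2 - 56*b + 12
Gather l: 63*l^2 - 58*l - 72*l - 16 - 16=63*l^2 - 130*l - 32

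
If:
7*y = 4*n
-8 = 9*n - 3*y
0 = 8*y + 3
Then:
No Solution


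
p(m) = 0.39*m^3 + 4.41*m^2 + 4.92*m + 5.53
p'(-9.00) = 20.31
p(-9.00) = 34.15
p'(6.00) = 99.96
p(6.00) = 278.05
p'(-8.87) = 18.74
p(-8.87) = 36.69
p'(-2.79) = -10.58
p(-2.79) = 17.66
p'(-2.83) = -10.67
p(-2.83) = 18.09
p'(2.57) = 35.32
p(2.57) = 53.92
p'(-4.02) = -11.63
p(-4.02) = 31.68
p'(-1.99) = -8.00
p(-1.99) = 10.13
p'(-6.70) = -1.65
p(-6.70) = 53.23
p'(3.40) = 48.43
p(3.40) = 88.57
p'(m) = 1.17*m^2 + 8.82*m + 4.92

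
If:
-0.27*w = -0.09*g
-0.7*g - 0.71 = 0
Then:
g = -1.01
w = -0.34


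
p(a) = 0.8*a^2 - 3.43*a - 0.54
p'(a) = 1.6*a - 3.43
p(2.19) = -4.21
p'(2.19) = 0.07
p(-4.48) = 30.88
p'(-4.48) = -10.60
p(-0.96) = 3.49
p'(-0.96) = -4.97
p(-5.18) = 38.69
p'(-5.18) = -11.72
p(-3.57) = 21.90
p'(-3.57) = -9.14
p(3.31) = -3.13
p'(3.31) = 1.87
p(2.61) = -4.04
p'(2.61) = 0.75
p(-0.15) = -0.01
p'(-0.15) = -3.67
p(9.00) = 33.39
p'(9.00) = 10.97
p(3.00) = -3.63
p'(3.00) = 1.37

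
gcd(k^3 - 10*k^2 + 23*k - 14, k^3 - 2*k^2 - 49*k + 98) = k^2 - 9*k + 14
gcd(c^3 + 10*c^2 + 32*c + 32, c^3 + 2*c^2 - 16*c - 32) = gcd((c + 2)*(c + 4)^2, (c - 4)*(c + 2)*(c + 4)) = c^2 + 6*c + 8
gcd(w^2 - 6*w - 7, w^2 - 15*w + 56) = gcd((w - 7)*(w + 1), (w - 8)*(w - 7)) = w - 7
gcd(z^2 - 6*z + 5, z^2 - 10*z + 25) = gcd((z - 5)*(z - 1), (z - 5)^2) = z - 5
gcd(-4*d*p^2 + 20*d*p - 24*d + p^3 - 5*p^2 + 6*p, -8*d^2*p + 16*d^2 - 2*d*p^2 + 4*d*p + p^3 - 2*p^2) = -4*d*p + 8*d + p^2 - 2*p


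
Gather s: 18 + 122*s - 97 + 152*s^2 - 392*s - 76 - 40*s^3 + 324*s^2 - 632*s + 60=-40*s^3 + 476*s^2 - 902*s - 95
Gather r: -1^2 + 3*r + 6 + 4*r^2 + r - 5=4*r^2 + 4*r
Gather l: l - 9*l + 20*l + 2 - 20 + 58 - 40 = 12*l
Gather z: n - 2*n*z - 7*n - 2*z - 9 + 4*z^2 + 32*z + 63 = -6*n + 4*z^2 + z*(30 - 2*n) + 54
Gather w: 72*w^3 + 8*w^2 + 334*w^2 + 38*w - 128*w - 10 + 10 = 72*w^3 + 342*w^2 - 90*w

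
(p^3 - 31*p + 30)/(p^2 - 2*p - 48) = (p^2 - 6*p + 5)/(p - 8)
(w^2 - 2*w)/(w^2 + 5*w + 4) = w*(w - 2)/(w^2 + 5*w + 4)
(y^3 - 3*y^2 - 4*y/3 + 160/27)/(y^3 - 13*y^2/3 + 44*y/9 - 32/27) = (9*y^2 - 3*y - 20)/(9*y^2 - 15*y + 4)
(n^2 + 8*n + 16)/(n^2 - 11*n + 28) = (n^2 + 8*n + 16)/(n^2 - 11*n + 28)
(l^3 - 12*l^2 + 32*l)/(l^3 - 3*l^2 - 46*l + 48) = l*(l - 4)/(l^2 + 5*l - 6)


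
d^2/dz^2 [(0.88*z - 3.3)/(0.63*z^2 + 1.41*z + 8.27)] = ((1.6764 - 3.3264*z)*(0.63*z^2 + 1.41*z + 8.27) + (0.88*z - 3.3)*(1.26*z + 1.41)*(2.52*z + 2.82))/(0.63*z^2 + 1.41*z + 8.27)^3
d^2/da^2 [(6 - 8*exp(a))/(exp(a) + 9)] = 78*(exp(a) - 9)*exp(a)/(exp(3*a) + 27*exp(2*a) + 243*exp(a) + 729)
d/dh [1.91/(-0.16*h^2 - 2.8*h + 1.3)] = (0.6112*h + 5.348)/(0.16*h^2 + 2.8*h - 1.3)^2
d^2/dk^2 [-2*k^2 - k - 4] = -4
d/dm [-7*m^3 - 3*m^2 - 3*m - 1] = -21*m^2 - 6*m - 3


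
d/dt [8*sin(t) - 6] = 8*cos(t)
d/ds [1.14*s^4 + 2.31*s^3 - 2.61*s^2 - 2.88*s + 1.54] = 4.56*s^3 + 6.93*s^2 - 5.22*s - 2.88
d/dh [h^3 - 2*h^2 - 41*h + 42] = 3*h^2 - 4*h - 41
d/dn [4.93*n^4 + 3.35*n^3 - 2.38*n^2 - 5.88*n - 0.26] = 19.72*n^3 + 10.05*n^2 - 4.76*n - 5.88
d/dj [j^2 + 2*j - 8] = 2*j + 2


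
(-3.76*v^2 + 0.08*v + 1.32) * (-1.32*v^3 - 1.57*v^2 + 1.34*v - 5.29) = 4.9632*v^5 + 5.7976*v^4 - 6.9064*v^3 + 17.9252*v^2 + 1.3456*v - 6.9828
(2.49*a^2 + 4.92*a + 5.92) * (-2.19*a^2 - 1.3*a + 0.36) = -5.4531*a^4 - 14.0118*a^3 - 18.4644*a^2 - 5.9248*a + 2.1312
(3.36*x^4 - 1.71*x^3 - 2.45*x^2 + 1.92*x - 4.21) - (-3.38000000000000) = 3.36*x^4 - 1.71*x^3 - 2.45*x^2 + 1.92*x - 0.83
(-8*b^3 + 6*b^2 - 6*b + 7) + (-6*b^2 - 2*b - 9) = -8*b^3 - 8*b - 2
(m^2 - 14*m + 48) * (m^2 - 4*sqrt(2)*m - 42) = m^4 - 14*m^3 - 4*sqrt(2)*m^3 + 6*m^2 + 56*sqrt(2)*m^2 - 192*sqrt(2)*m + 588*m - 2016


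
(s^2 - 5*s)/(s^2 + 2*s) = (s - 5)/(s + 2)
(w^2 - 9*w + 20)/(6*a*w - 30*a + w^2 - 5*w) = (w - 4)/(6*a + w)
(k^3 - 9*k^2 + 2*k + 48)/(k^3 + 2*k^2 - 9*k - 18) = (k - 8)/(k + 3)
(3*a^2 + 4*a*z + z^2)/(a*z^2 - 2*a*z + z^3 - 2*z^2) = (3*a + z)/(z*(z - 2))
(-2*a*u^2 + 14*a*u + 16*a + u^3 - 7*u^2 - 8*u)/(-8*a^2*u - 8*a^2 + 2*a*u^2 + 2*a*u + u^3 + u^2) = (u - 8)/(4*a + u)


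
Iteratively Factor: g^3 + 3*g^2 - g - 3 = (g + 3)*(g^2 - 1) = (g + 1)*(g + 3)*(g - 1)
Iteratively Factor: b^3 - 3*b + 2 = (b + 2)*(b^2 - 2*b + 1) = (b - 1)*(b + 2)*(b - 1)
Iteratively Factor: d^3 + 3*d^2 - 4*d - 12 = (d - 2)*(d^2 + 5*d + 6) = (d - 2)*(d + 2)*(d + 3)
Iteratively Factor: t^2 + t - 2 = (t + 2)*(t - 1)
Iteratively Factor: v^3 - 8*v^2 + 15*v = (v - 5)*(v^2 - 3*v) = (v - 5)*(v - 3)*(v)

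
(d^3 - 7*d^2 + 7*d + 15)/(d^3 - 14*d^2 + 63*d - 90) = (d + 1)/(d - 6)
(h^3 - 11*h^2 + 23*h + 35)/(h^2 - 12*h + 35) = h + 1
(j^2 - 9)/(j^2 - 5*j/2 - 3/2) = 2*(j + 3)/(2*j + 1)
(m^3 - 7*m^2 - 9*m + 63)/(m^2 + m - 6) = (m^2 - 10*m + 21)/(m - 2)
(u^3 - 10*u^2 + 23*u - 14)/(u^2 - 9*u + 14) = u - 1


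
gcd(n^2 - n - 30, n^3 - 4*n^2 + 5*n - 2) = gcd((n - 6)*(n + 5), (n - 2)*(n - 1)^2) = 1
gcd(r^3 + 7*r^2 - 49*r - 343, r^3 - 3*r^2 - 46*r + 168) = r + 7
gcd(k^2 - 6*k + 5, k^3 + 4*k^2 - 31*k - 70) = k - 5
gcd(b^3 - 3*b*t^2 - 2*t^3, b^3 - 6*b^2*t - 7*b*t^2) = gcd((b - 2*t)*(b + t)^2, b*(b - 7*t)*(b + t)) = b + t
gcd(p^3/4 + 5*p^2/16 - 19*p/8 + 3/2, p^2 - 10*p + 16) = p - 2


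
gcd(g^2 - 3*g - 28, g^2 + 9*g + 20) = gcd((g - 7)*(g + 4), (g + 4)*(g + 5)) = g + 4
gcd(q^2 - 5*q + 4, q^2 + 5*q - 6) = q - 1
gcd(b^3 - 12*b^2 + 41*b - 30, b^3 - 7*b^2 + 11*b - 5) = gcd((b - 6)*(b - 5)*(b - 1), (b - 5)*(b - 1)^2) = b^2 - 6*b + 5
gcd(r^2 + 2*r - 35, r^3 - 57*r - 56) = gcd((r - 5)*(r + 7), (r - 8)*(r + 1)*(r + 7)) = r + 7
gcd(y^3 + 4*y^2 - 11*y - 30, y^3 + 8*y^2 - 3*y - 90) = y^2 + 2*y - 15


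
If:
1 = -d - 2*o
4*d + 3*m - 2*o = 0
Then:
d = -2*o - 1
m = 10*o/3 + 4/3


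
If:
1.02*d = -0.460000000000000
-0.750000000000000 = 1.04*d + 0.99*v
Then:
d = -0.45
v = -0.28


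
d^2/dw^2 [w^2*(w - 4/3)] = 6*w - 8/3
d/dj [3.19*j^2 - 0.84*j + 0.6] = 6.38*j - 0.84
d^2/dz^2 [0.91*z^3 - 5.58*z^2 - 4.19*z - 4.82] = 5.46*z - 11.16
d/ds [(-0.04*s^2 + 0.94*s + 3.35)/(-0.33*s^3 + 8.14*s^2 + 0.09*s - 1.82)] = (-0.0132*s^4 + 0.6204*s^3 - 4.3387*s^2 - 54.3924*s - 2.0123)/(0.1089*s^6 - 5.3724*s^5 + 66.2002*s^4 + 2.6664*s^3 - 29.6215*s^2 - 0.3276*s + 3.3124)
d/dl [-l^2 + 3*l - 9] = 3 - 2*l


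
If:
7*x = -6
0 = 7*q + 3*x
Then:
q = 18/49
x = -6/7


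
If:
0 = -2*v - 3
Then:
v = -3/2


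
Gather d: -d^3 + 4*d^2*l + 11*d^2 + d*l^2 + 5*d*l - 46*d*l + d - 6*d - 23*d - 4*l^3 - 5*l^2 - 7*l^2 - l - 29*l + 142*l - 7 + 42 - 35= -d^3 + d^2*(4*l + 11) + d*(l^2 - 41*l - 28) - 4*l^3 - 12*l^2 + 112*l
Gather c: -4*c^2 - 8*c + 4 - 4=-4*c^2 - 8*c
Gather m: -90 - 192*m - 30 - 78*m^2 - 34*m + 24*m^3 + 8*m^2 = 24*m^3 - 70*m^2 - 226*m - 120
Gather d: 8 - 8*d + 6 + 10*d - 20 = 2*d - 6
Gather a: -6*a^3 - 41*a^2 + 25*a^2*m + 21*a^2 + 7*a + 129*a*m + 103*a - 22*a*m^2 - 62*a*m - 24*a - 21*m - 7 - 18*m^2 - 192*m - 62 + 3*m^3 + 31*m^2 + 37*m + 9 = -6*a^3 + a^2*(25*m - 20) + a*(-22*m^2 + 67*m + 86) + 3*m^3 + 13*m^2 - 176*m - 60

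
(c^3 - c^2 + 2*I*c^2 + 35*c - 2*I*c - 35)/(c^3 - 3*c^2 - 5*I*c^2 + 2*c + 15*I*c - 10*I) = (c + 7*I)/(c - 2)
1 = 1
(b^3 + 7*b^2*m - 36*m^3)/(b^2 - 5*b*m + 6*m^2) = (b^2 + 9*b*m + 18*m^2)/(b - 3*m)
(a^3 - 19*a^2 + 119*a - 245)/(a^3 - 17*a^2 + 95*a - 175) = (a - 7)/(a - 5)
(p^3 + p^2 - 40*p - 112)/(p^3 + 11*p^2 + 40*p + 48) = (p - 7)/(p + 3)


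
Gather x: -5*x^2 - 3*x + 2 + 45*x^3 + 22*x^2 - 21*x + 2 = 45*x^3 + 17*x^2 - 24*x + 4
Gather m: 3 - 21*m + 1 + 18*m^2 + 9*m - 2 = 18*m^2 - 12*m + 2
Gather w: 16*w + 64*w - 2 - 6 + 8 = 80*w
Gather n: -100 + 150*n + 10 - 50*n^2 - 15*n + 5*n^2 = -45*n^2 + 135*n - 90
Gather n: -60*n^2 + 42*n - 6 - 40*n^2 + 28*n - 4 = -100*n^2 + 70*n - 10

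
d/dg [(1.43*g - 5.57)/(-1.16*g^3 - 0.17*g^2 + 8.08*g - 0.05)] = (3.3176*g^3 - 19.1405*g^2 - 1.8938*g + 44.9341)/(1.3456*g^6 + 0.3944*g^5 - 18.7167*g^4 - 2.6312*g^3 + 65.3034*g^2 - 0.808*g + 0.0025)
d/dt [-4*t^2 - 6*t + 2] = -8*t - 6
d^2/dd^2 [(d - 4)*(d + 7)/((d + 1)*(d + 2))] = 60*(-3*d^2 - 9*d - 7)/(d^6 + 9*d^5 + 33*d^4 + 63*d^3 + 66*d^2 + 36*d + 8)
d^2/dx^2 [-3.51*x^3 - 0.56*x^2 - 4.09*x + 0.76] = -21.06*x - 1.12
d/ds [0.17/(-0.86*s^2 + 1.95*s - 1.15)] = (0.2924*s - 0.3315)/(0.86*s^2 - 1.95*s + 1.15)^2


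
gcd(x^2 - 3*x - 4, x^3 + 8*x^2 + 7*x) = x + 1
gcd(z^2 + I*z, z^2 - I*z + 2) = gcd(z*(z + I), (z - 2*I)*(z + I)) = z + I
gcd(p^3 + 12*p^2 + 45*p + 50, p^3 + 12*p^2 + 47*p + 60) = p + 5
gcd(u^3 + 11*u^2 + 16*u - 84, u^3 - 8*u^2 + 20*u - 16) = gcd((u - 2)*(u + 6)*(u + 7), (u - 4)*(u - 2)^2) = u - 2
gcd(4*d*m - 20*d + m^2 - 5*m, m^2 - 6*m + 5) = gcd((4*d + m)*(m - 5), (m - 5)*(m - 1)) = m - 5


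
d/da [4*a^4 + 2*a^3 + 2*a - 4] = 16*a^3 + 6*a^2 + 2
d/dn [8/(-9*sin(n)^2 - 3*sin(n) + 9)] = 8*(6*sin(n) + 1)*cos(n)/(3*(sin(n) - 3*cos(n)^2)^2)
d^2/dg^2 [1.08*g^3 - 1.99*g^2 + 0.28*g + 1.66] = 6.48*g - 3.98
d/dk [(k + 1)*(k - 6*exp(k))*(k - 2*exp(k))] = -8*k^2*exp(k) + 3*k^2 + 24*k*exp(2*k) - 24*k*exp(k) + 2*k + 36*exp(2*k) - 8*exp(k)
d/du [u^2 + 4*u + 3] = 2*u + 4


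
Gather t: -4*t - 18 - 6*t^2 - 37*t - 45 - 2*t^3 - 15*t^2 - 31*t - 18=-2*t^3 - 21*t^2 - 72*t - 81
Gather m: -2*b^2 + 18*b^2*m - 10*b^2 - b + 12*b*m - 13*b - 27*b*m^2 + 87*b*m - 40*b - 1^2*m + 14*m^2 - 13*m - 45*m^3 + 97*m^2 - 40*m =-12*b^2 - 54*b - 45*m^3 + m^2*(111 - 27*b) + m*(18*b^2 + 99*b - 54)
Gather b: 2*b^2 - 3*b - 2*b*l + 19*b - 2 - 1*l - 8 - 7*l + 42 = 2*b^2 + b*(16 - 2*l) - 8*l + 32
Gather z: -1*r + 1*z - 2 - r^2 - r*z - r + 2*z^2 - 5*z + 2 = -r^2 - 2*r + 2*z^2 + z*(-r - 4)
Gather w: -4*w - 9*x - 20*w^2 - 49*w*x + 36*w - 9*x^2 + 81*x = -20*w^2 + w*(32 - 49*x) - 9*x^2 + 72*x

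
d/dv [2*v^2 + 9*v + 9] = 4*v + 9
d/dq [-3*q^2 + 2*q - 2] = 2 - 6*q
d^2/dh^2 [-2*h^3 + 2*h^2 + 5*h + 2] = 4 - 12*h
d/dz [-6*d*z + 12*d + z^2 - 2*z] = -6*d + 2*z - 2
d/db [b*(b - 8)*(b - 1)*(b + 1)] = 4*b^3 - 24*b^2 - 2*b + 8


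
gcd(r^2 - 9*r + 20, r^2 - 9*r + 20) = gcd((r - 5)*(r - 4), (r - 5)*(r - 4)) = r^2 - 9*r + 20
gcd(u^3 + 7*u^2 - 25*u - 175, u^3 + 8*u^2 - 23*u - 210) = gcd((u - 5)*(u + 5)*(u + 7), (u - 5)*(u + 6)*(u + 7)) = u^2 + 2*u - 35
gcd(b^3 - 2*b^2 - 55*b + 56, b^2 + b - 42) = b + 7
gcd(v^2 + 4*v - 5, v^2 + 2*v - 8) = 1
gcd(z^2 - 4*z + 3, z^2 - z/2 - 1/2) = z - 1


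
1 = 1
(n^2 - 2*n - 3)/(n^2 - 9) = (n + 1)/(n + 3)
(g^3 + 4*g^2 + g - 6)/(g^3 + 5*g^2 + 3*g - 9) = (g + 2)/(g + 3)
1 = 1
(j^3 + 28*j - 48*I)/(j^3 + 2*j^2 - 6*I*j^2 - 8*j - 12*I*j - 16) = (j + 6*I)/(j + 2)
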